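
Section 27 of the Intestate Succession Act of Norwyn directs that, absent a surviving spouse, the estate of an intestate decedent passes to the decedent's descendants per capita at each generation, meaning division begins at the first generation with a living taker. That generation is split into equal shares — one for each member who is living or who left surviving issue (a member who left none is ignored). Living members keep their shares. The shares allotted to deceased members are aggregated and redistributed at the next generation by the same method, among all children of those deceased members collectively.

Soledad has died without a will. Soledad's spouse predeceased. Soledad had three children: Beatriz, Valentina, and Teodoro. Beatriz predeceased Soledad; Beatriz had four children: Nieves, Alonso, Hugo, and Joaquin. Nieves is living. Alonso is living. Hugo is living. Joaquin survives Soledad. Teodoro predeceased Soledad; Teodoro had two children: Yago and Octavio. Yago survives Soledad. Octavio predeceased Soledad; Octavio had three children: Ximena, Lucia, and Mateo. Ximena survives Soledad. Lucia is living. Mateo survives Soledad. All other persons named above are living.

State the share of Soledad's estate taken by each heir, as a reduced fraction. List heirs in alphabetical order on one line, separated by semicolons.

Alonso 1/9; Hugo 1/9; Joaquin 1/9; Lucia 1/27; Mateo 1/27; Nieves 1/9; Valentina 1/3; Ximena 1/27; Yago 1/9

There is no surviving spouse, so the entire estate passes to Soledad's descendants per capita at each generation.
At generation 1 (Beatriz, Valentina, Teodoro) there are 3 shares of (1)/3 = 1/3 each.
Living: Valentina — each takes 1/3.
Deceased: Beatriz and Teodoro. Their combined 2/3 is pooled and carried to generation 2.
At generation 2 (Nieves, Alonso, Hugo, Joaquin, Yago, Octavio) there are 6 shares of (2/3)/6 = 1/9 each.
Living: Nieves, Alonso, Hugo, Joaquin, and Yago — each takes 1/9.
Deceased: Octavio. That 1/9 share is carried to generation 3.
At generation 3 (Ximena, Lucia, Mateo) there are 3 shares of (1/9)/3 = 1/27 each.
Living: Ximena, Lucia, and Mateo — each takes 1/27.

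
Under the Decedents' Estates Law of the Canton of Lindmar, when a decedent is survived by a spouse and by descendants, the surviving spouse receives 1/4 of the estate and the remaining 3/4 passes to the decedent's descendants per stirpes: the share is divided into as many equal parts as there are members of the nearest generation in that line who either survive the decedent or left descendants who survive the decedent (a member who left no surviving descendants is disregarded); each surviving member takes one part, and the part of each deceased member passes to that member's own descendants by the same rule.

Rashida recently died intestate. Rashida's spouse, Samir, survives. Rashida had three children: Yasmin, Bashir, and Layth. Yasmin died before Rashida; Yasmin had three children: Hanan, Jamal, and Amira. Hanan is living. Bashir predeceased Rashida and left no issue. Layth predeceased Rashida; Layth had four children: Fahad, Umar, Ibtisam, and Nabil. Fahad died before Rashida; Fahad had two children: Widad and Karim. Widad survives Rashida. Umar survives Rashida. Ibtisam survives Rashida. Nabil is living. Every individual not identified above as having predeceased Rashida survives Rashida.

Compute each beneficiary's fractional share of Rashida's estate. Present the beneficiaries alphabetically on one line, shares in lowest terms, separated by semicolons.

Amira 1/8; Hanan 1/8; Ibtisam 3/32; Jamal 1/8; Karim 3/64; Nabil 3/32; Samir 1/4; Umar 3/32; Widad 3/64

Samir, as surviving spouse, takes 1/4.
The remaining 3/4 passes to Rashida's descendants per stirpes.
Bashir left no surviving issue, so that branch lapses and is disregarded.
The 3/4 is divided into 2 equal shares of 3/8 among Yasmin, Layth.
Yasmin predeceased; the 3/8 allotted to Yasmin's branch passes to Yasmin's issue by representation.
The 3/8 is divided into 3 equal shares of 1/8 among Hanan, Jamal, Amira.
Hanan is living and takes 1/8.
Jamal is living and takes 1/8.
Amira is living and takes 1/8.
Layth predeceased; the 3/8 allotted to Layth's branch passes to Layth's issue by representation.
The 3/8 is divided into 4 equal shares of 3/32 among Fahad, Umar, Ibtisam, Nabil.
Fahad predeceased; the 3/32 allotted to Fahad's branch passes to Fahad's issue by representation.
The 3/32 is divided into 2 equal shares of 3/64 among Widad, Karim.
Widad is living and takes 3/64.
Karim is living and takes 3/64.
Umar is living and takes 3/32.
Ibtisam is living and takes 3/32.
Nabil is living and takes 3/32.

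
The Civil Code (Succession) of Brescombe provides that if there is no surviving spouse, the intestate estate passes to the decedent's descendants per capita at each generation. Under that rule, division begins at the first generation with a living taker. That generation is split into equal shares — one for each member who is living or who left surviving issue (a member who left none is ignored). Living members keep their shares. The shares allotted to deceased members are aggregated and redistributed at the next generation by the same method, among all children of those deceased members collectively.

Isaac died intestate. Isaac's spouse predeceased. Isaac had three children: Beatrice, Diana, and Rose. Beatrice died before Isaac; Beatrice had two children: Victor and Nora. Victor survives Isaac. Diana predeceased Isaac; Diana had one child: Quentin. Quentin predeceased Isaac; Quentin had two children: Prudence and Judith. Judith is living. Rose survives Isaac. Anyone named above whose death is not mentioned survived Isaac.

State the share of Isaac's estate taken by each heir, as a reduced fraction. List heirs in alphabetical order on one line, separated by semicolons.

There is no surviving spouse, so the entire estate passes to Isaac's descendants per capita at each generation.
At generation 1 (Beatrice, Diana, Rose) there are 3 shares of (1)/3 = 1/3 each.
Living: Rose — each takes 1/3.
Deceased: Beatrice and Diana. Their combined 2/3 is pooled and carried to generation 2.
At generation 2 (Victor, Nora, Quentin) there are 3 shares of (2/3)/3 = 2/9 each.
Living: Victor and Nora — each takes 2/9.
Deceased: Quentin. That 2/9 share is carried to generation 3.
At generation 3 (Prudence, Judith) there are 2 shares of (2/9)/2 = 1/9 each.
Living: Prudence and Judith — each takes 1/9.

Judith 1/9; Nora 2/9; Prudence 1/9; Rose 1/3; Victor 2/9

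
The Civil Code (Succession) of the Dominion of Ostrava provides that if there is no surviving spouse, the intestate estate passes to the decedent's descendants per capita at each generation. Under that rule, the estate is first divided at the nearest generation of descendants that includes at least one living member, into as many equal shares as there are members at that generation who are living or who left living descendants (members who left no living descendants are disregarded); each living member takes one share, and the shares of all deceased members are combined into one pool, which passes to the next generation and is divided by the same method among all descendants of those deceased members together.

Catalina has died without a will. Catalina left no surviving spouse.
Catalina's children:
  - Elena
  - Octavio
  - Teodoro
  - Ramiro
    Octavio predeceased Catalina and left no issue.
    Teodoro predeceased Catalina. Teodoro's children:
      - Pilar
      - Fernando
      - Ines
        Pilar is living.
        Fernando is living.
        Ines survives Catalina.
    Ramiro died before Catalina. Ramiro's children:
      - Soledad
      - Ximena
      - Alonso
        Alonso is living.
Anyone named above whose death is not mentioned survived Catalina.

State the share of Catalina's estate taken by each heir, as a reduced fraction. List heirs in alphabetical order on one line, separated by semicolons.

Alonso 1/9; Elena 1/3; Fernando 1/9; Ines 1/9; Pilar 1/9; Soledad 1/9; Ximena 1/9

There is no surviving spouse, so the entire estate passes to Catalina's descendants per capita at each generation.
At generation 1 (Elena, Teodoro, Ramiro) there are 3 shares of (1)/3 = 1/3 each.
Living: Elena — each takes 1/3.
Deceased: Teodoro and Ramiro. Their combined 2/3 is pooled and carried to generation 2.
At generation 2 (Pilar, Fernando, Ines, Soledad, Ximena, Alonso) there are 6 shares of (2/3)/6 = 1/9 each.
Living: Pilar, Fernando, Ines, Soledad, Ximena, and Alonso — each takes 1/9.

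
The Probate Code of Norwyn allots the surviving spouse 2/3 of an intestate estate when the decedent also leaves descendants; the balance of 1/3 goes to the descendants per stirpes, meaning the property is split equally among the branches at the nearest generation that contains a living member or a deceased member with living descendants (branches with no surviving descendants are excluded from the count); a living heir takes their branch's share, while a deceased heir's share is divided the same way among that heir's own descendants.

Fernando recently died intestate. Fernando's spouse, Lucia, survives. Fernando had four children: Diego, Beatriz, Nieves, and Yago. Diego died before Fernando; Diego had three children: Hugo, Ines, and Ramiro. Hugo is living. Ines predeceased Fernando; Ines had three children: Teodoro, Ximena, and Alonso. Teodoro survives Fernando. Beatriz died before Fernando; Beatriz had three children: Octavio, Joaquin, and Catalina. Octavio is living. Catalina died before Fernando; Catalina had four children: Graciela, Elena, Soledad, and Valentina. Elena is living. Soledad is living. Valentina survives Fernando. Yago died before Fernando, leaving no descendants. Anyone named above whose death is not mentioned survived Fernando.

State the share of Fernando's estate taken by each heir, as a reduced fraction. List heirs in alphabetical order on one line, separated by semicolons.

Lucia, as surviving spouse, takes 2/3.
The remaining 1/3 passes to Fernando's descendants per stirpes.
Yago left no surviving issue, so that branch lapses and is disregarded.
The 1/3 is divided into 3 equal shares of 1/9 among Diego, Beatriz, Nieves.
Diego predeceased; the 1/9 allotted to Diego's branch passes to Diego's issue by representation.
The 1/9 is divided into 3 equal shares of 1/27 among Hugo, Ines, Ramiro.
Hugo is living and takes 1/27.
Ines predeceased; the 1/27 allotted to Ines's branch passes to Ines's issue by representation.
The 1/27 is divided into 3 equal shares of 1/81 among Teodoro, Ximena, Alonso.
Teodoro is living and takes 1/81.
Ximena is living and takes 1/81.
Alonso is living and takes 1/81.
Ramiro is living and takes 1/27.
Beatriz predeceased; the 1/9 allotted to Beatriz's branch passes to Beatriz's issue by representation.
The 1/9 is divided into 3 equal shares of 1/27 among Octavio, Joaquin, Catalina.
Octavio is living and takes 1/27.
Joaquin is living and takes 1/27.
Catalina predeceased; the 1/27 allotted to Catalina's branch passes to Catalina's issue by representation.
The 1/27 is divided into 4 equal shares of 1/108 among Graciela, Elena, Soledad, Valentina.
Graciela is living and takes 1/108.
Elena is living and takes 1/108.
Soledad is living and takes 1/108.
Valentina is living and takes 1/108.
Nieves is living and takes 1/9.

Alonso 1/81; Elena 1/108; Graciela 1/108; Hugo 1/27; Joaquin 1/27; Lucia 2/3; Nieves 1/9; Octavio 1/27; Ramiro 1/27; Soledad 1/108; Teodoro 1/81; Valentina 1/108; Ximena 1/81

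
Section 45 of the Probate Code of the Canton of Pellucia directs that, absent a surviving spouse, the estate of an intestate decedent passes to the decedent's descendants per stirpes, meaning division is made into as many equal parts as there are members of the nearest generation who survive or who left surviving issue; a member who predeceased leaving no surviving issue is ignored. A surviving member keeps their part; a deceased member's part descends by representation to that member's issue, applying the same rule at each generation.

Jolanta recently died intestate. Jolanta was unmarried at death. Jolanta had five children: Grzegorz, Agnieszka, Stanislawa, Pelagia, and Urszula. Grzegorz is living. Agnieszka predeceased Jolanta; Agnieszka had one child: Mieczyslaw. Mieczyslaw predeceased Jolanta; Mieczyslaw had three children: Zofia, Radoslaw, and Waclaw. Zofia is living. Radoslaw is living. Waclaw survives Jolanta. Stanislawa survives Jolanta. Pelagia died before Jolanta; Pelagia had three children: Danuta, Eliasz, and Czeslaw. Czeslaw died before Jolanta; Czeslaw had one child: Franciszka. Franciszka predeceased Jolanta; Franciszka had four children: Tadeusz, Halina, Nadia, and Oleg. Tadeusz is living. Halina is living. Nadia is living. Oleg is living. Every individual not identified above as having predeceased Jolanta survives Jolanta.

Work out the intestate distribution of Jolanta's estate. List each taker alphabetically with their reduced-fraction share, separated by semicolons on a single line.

There is no surviving spouse, so the entire estate passes to Jolanta's descendants per stirpes.
The estate is divided into 5 equal shares of 1/5 among Grzegorz, Agnieszka, Stanislawa, Pelagia, Urszula.
Grzegorz is living and takes 1/5.
Agnieszka predeceased; the 1/5 allotted to Agnieszka's branch passes to Agnieszka's issue by representation.
Mieczyslaw's line is the sole branch at this level, so the full 1/5 passes to Mieczyslaw's issue by representation.
The 1/5 is divided into 3 equal shares of 1/15 among Zofia, Radoslaw, Waclaw.
Zofia is living and takes 1/15.
Radoslaw is living and takes 1/15.
Waclaw is living and takes 1/15.
Stanislawa is living and takes 1/5.
Pelagia predeceased; the 1/5 allotted to Pelagia's branch passes to Pelagia's issue by representation.
The 1/5 is divided into 3 equal shares of 1/15 among Danuta, Eliasz, Czeslaw.
Danuta is living and takes 1/15.
Eliasz is living and takes 1/15.
Czeslaw predeceased; the 1/15 allotted to Czeslaw's branch passes to Czeslaw's issue by representation.
Franciszka's line is the sole branch at this level, so the full 1/15 passes to Franciszka's issue by representation.
The 1/15 is divided into 4 equal shares of 1/60 among Tadeusz, Halina, Nadia, Oleg.
Tadeusz is living and takes 1/60.
Halina is living and takes 1/60.
Nadia is living and takes 1/60.
Oleg is living and takes 1/60.
Urszula is living and takes 1/5.

Danuta 1/15; Eliasz 1/15; Grzegorz 1/5; Halina 1/60; Nadia 1/60; Oleg 1/60; Radoslaw 1/15; Stanislawa 1/5; Tadeusz 1/60; Urszula 1/5; Waclaw 1/15; Zofia 1/15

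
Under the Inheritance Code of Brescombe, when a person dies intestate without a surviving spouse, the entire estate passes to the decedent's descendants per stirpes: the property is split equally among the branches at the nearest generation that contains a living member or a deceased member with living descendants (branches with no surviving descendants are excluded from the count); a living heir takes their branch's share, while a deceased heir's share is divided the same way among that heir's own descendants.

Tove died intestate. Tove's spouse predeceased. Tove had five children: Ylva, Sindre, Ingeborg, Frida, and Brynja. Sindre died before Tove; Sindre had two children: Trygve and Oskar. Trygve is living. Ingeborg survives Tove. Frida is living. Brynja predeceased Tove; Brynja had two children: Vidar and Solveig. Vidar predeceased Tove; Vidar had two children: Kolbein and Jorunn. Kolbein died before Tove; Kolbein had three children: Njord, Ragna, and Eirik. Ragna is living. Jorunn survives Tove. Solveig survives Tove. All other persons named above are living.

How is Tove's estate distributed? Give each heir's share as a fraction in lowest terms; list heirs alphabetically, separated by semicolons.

There is no surviving spouse, so the entire estate passes to Tove's descendants per stirpes.
The estate is divided into 5 equal shares of 1/5 among Ylva, Sindre, Ingeborg, Frida, Brynja.
Ylva is living and takes 1/5.
Sindre predeceased; the 1/5 allotted to Sindre's branch passes to Sindre's issue by representation.
The 1/5 is divided into 2 equal shares of 1/10 among Trygve, Oskar.
Trygve is living and takes 1/10.
Oskar is living and takes 1/10.
Ingeborg is living and takes 1/5.
Frida is living and takes 1/5.
Brynja predeceased; the 1/5 allotted to Brynja's branch passes to Brynja's issue by representation.
The 1/5 is divided into 2 equal shares of 1/10 among Vidar, Solveig.
Vidar predeceased; the 1/10 allotted to Vidar's branch passes to Vidar's issue by representation.
The 1/10 is divided into 2 equal shares of 1/20 among Kolbein, Jorunn.
Kolbein predeceased; the 1/20 allotted to Kolbein's branch passes to Kolbein's issue by representation.
The 1/20 is divided into 3 equal shares of 1/60 among Njord, Ragna, Eirik.
Njord is living and takes 1/60.
Ragna is living and takes 1/60.
Eirik is living and takes 1/60.
Jorunn is living and takes 1/20.
Solveig is living and takes 1/10.

Eirik 1/60; Frida 1/5; Ingeborg 1/5; Jorunn 1/20; Njord 1/60; Oskar 1/10; Ragna 1/60; Solveig 1/10; Trygve 1/10; Ylva 1/5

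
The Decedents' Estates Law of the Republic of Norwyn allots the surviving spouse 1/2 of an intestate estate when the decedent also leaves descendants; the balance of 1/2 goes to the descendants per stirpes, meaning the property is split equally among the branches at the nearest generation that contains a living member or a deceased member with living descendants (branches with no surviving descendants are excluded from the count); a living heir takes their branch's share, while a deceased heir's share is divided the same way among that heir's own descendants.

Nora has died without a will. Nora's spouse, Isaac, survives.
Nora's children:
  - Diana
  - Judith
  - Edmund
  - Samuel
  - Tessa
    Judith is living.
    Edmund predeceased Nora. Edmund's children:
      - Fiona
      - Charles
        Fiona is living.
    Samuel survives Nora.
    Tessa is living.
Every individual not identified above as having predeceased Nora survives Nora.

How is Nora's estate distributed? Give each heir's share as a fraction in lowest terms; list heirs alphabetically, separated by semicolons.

Charles 1/20; Diana 1/10; Fiona 1/20; Isaac 1/2; Judith 1/10; Samuel 1/10; Tessa 1/10

Isaac, as surviving spouse, takes 1/2.
The remaining 1/2 passes to Nora's descendants per stirpes.
The 1/2 is divided into 5 equal shares of 1/10 among Diana, Judith, Edmund, Samuel, Tessa.
Diana is living and takes 1/10.
Judith is living and takes 1/10.
Edmund predeceased; the 1/10 allotted to Edmund's branch passes to Edmund's issue by representation.
The 1/10 is divided into 2 equal shares of 1/20 among Fiona, Charles.
Fiona is living and takes 1/20.
Charles is living and takes 1/20.
Samuel is living and takes 1/10.
Tessa is living and takes 1/10.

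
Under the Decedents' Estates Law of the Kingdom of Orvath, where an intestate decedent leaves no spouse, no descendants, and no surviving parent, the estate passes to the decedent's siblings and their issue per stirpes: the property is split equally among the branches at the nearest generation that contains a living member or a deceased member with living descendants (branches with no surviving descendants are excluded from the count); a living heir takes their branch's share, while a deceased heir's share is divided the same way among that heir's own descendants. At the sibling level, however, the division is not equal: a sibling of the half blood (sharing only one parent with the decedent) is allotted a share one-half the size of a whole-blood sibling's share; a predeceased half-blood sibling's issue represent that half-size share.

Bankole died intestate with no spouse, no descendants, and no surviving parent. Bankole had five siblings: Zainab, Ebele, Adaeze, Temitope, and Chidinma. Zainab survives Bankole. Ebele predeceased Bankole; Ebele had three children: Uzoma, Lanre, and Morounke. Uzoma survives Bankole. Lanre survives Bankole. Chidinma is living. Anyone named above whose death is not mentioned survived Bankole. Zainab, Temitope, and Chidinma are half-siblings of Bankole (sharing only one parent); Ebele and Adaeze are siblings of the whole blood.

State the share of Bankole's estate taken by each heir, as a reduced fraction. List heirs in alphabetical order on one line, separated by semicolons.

No spouse, descendants, or parent survives, so the estate passes to Bankole's siblings per stirpes.
Half-blood siblings count for one-half the weight of whole-blood siblings at the initial division.
Dividing 1 in proportion to weights (total weight 7/2): Zainab (weight 1/2) → 1/7; Ebele (weight 1) → 2/7; Adaeze (weight 1) → 2/7; Temitope (weight 1/2) → 1/7; Chidinma (weight 1/2) → 1/7.
Zainab is living and takes 1/7.
Ebele predeceased; the 2/7 allotted to Ebele's branch passes to Ebele's issue by representation.
The 2/7 is divided into 3 equal shares of 2/21 among Uzoma, Lanre, Morounke.
Uzoma is living and takes 2/21.
Lanre is living and takes 2/21.
Morounke is living and takes 2/21.
Adaeze is living and takes 2/7.
Temitope is living and takes 1/7.
Chidinma is living and takes 1/7.

Adaeze 2/7; Chidinma 1/7; Lanre 2/21; Morounke 2/21; Temitope 1/7; Uzoma 2/21; Zainab 1/7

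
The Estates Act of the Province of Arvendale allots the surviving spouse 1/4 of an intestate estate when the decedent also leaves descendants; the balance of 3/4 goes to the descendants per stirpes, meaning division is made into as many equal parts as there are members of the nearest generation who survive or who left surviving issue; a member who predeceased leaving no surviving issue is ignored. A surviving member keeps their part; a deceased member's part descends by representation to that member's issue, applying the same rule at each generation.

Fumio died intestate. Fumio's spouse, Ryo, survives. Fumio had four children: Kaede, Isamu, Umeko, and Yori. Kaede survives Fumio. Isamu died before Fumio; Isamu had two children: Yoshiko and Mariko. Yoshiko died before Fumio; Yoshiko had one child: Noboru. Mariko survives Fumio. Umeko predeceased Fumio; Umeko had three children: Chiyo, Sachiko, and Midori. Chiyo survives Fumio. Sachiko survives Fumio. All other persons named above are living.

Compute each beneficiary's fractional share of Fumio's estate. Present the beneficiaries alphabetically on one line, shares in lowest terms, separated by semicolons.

Chiyo 1/16; Kaede 3/16; Mariko 3/32; Midori 1/16; Noboru 3/32; Ryo 1/4; Sachiko 1/16; Yori 3/16

Ryo, as surviving spouse, takes 1/4.
The remaining 3/4 passes to Fumio's descendants per stirpes.
The 3/4 is divided into 4 equal shares of 3/16 among Kaede, Isamu, Umeko, Yori.
Kaede is living and takes 3/16.
Isamu predeceased; the 3/16 allotted to Isamu's branch passes to Isamu's issue by representation.
The 3/16 is divided into 2 equal shares of 3/32 among Yoshiko, Mariko.
Yoshiko predeceased; the 3/32 allotted to Yoshiko's branch passes to Yoshiko's issue by representation.
Noboru is the sole taker at this level and receives the full 3/32.
Mariko is living and takes 3/32.
Umeko predeceased; the 3/16 allotted to Umeko's branch passes to Umeko's issue by representation.
The 3/16 is divided into 3 equal shares of 1/16 among Chiyo, Sachiko, Midori.
Chiyo is living and takes 1/16.
Sachiko is living and takes 1/16.
Midori is living and takes 1/16.
Yori is living and takes 3/16.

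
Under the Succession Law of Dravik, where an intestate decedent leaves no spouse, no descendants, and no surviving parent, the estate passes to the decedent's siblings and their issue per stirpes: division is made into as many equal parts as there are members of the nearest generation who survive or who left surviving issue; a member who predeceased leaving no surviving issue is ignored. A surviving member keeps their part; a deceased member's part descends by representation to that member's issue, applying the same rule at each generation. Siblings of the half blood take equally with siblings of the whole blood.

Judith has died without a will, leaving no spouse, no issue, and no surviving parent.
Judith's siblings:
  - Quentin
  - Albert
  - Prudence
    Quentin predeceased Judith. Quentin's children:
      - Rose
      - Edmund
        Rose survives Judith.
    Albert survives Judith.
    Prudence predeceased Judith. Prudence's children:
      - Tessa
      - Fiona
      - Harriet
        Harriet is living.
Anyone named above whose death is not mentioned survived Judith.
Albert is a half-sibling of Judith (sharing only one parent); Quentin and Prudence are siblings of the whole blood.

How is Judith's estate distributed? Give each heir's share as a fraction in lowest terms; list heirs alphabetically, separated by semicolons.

No spouse, descendants, or parent survives, so the estate passes to Judith's siblings per stirpes.
Half-blood and whole-blood siblings take equally under the stated rule.
The estate is divided into 3 equal shares of 1/3 among Quentin, Albert, Prudence.
Quentin predeceased; the 1/3 allotted to Quentin's branch passes to Quentin's issue by representation.
The 1/3 is divided into 2 equal shares of 1/6 among Rose, Edmund.
Rose is living and takes 1/6.
Edmund is living and takes 1/6.
Albert is living and takes 1/3.
Prudence predeceased; the 1/3 allotted to Prudence's branch passes to Prudence's issue by representation.
The 1/3 is divided into 3 equal shares of 1/9 among Tessa, Fiona, Harriet.
Tessa is living and takes 1/9.
Fiona is living and takes 1/9.
Harriet is living and takes 1/9.

Albert 1/3; Edmund 1/6; Fiona 1/9; Harriet 1/9; Rose 1/6; Tessa 1/9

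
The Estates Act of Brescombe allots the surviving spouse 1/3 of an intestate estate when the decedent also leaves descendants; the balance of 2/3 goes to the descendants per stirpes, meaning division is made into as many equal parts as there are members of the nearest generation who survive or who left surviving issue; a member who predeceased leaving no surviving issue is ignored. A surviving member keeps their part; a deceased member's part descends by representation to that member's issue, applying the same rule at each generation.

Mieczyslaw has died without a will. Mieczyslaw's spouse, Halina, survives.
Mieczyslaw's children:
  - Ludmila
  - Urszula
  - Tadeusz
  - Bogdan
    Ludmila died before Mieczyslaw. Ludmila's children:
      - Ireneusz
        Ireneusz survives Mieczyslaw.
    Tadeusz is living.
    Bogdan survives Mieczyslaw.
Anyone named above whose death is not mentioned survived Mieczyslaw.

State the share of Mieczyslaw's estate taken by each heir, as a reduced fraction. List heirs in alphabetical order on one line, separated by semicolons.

Halina, as surviving spouse, takes 1/3.
The remaining 2/3 passes to Mieczyslaw's descendants per stirpes.
The 2/3 is divided into 4 equal shares of 1/6 among Ludmila, Urszula, Tadeusz, Bogdan.
Ludmila predeceased; the 1/6 allotted to Ludmila's branch passes to Ludmila's issue by representation.
Ireneusz is the sole taker at this level and receives the full 1/6.
Urszula is living and takes 1/6.
Tadeusz is living and takes 1/6.
Bogdan is living and takes 1/6.

Bogdan 1/6; Halina 1/3; Ireneusz 1/6; Tadeusz 1/6; Urszula 1/6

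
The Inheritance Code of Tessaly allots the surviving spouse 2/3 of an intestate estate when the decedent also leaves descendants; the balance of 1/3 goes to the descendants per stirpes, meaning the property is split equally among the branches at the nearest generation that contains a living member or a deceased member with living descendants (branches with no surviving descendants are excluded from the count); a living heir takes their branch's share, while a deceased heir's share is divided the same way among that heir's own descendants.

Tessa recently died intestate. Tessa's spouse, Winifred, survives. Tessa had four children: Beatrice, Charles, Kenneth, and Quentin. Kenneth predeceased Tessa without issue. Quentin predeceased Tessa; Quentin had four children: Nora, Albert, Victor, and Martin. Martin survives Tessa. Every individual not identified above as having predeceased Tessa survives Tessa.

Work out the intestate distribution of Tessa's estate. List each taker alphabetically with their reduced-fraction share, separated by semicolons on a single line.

Albert 1/36; Beatrice 1/9; Charles 1/9; Martin 1/36; Nora 1/36; Victor 1/36; Winifred 2/3

Winifred, as surviving spouse, takes 2/3.
The remaining 1/3 passes to Tessa's descendants per stirpes.
Kenneth left no surviving issue, so that branch lapses and is disregarded.
The 1/3 is divided into 3 equal shares of 1/9 among Beatrice, Charles, Quentin.
Beatrice is living and takes 1/9.
Charles is living and takes 1/9.
Quentin predeceased; the 1/9 allotted to Quentin's branch passes to Quentin's issue by representation.
The 1/9 is divided into 4 equal shares of 1/36 among Nora, Albert, Victor, Martin.
Nora is living and takes 1/36.
Albert is living and takes 1/36.
Victor is living and takes 1/36.
Martin is living and takes 1/36.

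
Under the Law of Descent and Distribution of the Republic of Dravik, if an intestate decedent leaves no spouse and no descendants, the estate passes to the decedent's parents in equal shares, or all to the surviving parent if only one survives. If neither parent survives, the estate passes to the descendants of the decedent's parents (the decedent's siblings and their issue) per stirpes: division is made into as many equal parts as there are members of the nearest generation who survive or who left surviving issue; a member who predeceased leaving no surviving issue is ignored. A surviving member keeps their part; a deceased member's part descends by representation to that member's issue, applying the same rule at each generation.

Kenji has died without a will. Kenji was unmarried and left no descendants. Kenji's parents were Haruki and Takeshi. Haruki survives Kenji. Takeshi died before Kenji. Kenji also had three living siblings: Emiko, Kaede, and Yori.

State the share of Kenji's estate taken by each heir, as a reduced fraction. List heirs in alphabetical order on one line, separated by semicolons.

Only one parent, Haruki, survives, so Haruki takes the entire estate. The siblings take nothing because a surviving parent has priority.

Haruki 1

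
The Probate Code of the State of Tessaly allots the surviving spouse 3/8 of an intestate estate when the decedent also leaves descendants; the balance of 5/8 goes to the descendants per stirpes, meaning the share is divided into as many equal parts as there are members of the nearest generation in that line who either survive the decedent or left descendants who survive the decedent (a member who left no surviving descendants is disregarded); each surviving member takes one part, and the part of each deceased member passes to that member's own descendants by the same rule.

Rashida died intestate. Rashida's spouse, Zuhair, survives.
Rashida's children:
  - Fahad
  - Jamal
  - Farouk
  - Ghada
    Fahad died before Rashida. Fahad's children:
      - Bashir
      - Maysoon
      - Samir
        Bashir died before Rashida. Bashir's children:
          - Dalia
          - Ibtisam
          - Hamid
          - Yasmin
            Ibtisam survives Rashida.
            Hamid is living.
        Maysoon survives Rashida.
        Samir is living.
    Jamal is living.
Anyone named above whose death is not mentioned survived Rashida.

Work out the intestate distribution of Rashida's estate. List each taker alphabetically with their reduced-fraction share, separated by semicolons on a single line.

Dalia 5/384; Farouk 5/32; Ghada 5/32; Hamid 5/384; Ibtisam 5/384; Jamal 5/32; Maysoon 5/96; Samir 5/96; Yasmin 5/384; Zuhair 3/8

Zuhair, as surviving spouse, takes 3/8.
The remaining 5/8 passes to Rashida's descendants per stirpes.
The 5/8 is divided into 4 equal shares of 5/32 among Fahad, Jamal, Farouk, Ghada.
Fahad predeceased; the 5/32 allotted to Fahad's branch passes to Fahad's issue by representation.
The 5/32 is divided into 3 equal shares of 5/96 among Bashir, Maysoon, Samir.
Bashir predeceased; the 5/96 allotted to Bashir's branch passes to Bashir's issue by representation.
The 5/96 is divided into 4 equal shares of 5/384 among Dalia, Ibtisam, Hamid, Yasmin.
Dalia is living and takes 5/384.
Ibtisam is living and takes 5/384.
Hamid is living and takes 5/384.
Yasmin is living and takes 5/384.
Maysoon is living and takes 5/96.
Samir is living and takes 5/96.
Jamal is living and takes 5/32.
Farouk is living and takes 5/32.
Ghada is living and takes 5/32.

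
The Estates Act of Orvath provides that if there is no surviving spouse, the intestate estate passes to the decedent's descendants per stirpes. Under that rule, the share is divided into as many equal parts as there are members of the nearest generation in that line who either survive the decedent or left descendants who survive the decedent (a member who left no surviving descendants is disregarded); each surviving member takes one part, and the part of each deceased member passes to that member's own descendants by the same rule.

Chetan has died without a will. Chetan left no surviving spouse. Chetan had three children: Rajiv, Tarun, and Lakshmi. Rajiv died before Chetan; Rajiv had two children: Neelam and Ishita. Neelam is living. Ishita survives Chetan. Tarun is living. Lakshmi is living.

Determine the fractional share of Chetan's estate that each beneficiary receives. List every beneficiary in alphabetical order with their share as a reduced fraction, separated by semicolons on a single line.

Ishita 1/6; Lakshmi 1/3; Neelam 1/6; Tarun 1/3

There is no surviving spouse, so the entire estate passes to Chetan's descendants per stirpes.
The estate is divided into 3 equal shares of 1/3 among Rajiv, Tarun, Lakshmi.
Rajiv predeceased; the 1/3 allotted to Rajiv's branch passes to Rajiv's issue by representation.
The 1/3 is divided into 2 equal shares of 1/6 among Neelam, Ishita.
Neelam is living and takes 1/6.
Ishita is living and takes 1/6.
Tarun is living and takes 1/3.
Lakshmi is living and takes 1/3.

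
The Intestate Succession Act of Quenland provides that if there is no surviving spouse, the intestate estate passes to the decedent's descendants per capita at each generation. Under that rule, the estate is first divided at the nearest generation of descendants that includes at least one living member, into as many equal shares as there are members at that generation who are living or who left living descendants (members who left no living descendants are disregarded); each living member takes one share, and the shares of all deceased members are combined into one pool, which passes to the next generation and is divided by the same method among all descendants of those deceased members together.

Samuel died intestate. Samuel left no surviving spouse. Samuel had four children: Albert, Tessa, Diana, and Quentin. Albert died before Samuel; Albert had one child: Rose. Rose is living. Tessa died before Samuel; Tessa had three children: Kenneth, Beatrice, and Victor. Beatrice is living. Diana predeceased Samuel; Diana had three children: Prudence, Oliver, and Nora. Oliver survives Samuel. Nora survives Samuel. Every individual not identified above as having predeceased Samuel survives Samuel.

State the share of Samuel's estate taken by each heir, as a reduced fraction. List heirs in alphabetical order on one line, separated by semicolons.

There is no surviving spouse, so the entire estate passes to Samuel's descendants per capita at each generation.
At generation 1 (Albert, Tessa, Diana, Quentin) there are 4 shares of (1)/4 = 1/4 each.
Living: Quentin — each takes 1/4.
Deceased: Albert, Tessa, and Diana. Their combined 3/4 is pooled and carried to generation 2.
At generation 2 (Rose, Kenneth, Beatrice, Victor, Prudence, Oliver, Nora) there are 7 shares of (3/4)/7 = 3/28 each.
Living: Rose, Kenneth, Beatrice, Victor, Prudence, Oliver, and Nora — each takes 3/28.

Beatrice 3/28; Kenneth 3/28; Nora 3/28; Oliver 3/28; Prudence 3/28; Quentin 1/4; Rose 3/28; Victor 3/28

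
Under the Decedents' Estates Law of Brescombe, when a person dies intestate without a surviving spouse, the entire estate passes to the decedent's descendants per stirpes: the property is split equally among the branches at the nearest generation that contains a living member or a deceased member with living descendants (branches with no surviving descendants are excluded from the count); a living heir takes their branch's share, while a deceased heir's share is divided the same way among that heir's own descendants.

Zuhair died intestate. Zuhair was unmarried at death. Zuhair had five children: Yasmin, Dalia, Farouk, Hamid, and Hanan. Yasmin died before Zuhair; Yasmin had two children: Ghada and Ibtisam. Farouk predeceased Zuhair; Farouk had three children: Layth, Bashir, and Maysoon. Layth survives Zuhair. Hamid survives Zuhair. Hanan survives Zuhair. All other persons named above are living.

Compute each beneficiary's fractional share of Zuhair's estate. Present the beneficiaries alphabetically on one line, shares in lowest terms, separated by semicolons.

Bashir 1/15; Dalia 1/5; Ghada 1/10; Hamid 1/5; Hanan 1/5; Ibtisam 1/10; Layth 1/15; Maysoon 1/15

There is no surviving spouse, so the entire estate passes to Zuhair's descendants per stirpes.
The estate is divided into 5 equal shares of 1/5 among Yasmin, Dalia, Farouk, Hamid, Hanan.
Yasmin predeceased; the 1/5 allotted to Yasmin's branch passes to Yasmin's issue by representation.
The 1/5 is divided into 2 equal shares of 1/10 among Ghada, Ibtisam.
Ghada is living and takes 1/10.
Ibtisam is living and takes 1/10.
Dalia is living and takes 1/5.
Farouk predeceased; the 1/5 allotted to Farouk's branch passes to Farouk's issue by representation.
The 1/5 is divided into 3 equal shares of 1/15 among Layth, Bashir, Maysoon.
Layth is living and takes 1/15.
Bashir is living and takes 1/15.
Maysoon is living and takes 1/15.
Hamid is living and takes 1/5.
Hanan is living and takes 1/5.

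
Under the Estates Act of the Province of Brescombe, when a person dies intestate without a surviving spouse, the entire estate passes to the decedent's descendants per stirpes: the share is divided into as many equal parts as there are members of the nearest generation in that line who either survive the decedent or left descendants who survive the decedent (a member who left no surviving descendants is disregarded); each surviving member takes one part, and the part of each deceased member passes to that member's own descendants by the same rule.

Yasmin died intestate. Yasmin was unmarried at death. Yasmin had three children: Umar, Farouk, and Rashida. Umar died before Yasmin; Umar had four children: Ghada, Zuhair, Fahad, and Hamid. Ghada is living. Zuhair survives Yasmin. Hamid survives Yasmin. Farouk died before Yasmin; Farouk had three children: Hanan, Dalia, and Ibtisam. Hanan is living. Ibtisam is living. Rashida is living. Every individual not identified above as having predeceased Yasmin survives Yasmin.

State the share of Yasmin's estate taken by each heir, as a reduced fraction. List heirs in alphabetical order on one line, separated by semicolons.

Dalia 1/9; Fahad 1/12; Ghada 1/12; Hamid 1/12; Hanan 1/9; Ibtisam 1/9; Rashida 1/3; Zuhair 1/12

There is no surviving spouse, so the entire estate passes to Yasmin's descendants per stirpes.
The estate is divided into 3 equal shares of 1/3 among Umar, Farouk, Rashida.
Umar predeceased; the 1/3 allotted to Umar's branch passes to Umar's issue by representation.
The 1/3 is divided into 4 equal shares of 1/12 among Ghada, Zuhair, Fahad, Hamid.
Ghada is living and takes 1/12.
Zuhair is living and takes 1/12.
Fahad is living and takes 1/12.
Hamid is living and takes 1/12.
Farouk predeceased; the 1/3 allotted to Farouk's branch passes to Farouk's issue by representation.
The 1/3 is divided into 3 equal shares of 1/9 among Hanan, Dalia, Ibtisam.
Hanan is living and takes 1/9.
Dalia is living and takes 1/9.
Ibtisam is living and takes 1/9.
Rashida is living and takes 1/3.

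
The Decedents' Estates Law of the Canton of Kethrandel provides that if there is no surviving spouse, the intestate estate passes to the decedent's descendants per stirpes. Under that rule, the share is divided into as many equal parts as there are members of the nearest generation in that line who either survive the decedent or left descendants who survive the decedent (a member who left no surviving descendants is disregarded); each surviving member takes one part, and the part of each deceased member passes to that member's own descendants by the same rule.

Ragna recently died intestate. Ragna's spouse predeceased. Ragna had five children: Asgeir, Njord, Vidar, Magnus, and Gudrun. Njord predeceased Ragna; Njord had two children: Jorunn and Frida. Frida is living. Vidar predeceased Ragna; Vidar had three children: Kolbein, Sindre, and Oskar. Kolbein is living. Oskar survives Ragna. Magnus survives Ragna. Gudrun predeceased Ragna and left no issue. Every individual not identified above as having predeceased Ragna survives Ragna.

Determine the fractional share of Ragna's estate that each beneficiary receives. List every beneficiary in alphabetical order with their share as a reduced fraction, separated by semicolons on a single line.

Asgeir 1/4; Frida 1/8; Jorunn 1/8; Kolbein 1/12; Magnus 1/4; Oskar 1/12; Sindre 1/12

There is no surviving spouse, so the entire estate passes to Ragna's descendants per stirpes.
Gudrun left no surviving issue, so that branch lapses and is disregarded.
The estate is divided into 4 equal shares of 1/4 among Asgeir, Njord, Vidar, Magnus.
Asgeir is living and takes 1/4.
Njord predeceased; the 1/4 allotted to Njord's branch passes to Njord's issue by representation.
The 1/4 is divided into 2 equal shares of 1/8 among Jorunn, Frida.
Jorunn is living and takes 1/8.
Frida is living and takes 1/8.
Vidar predeceased; the 1/4 allotted to Vidar's branch passes to Vidar's issue by representation.
The 1/4 is divided into 3 equal shares of 1/12 among Kolbein, Sindre, Oskar.
Kolbein is living and takes 1/12.
Sindre is living and takes 1/12.
Oskar is living and takes 1/12.
Magnus is living and takes 1/4.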